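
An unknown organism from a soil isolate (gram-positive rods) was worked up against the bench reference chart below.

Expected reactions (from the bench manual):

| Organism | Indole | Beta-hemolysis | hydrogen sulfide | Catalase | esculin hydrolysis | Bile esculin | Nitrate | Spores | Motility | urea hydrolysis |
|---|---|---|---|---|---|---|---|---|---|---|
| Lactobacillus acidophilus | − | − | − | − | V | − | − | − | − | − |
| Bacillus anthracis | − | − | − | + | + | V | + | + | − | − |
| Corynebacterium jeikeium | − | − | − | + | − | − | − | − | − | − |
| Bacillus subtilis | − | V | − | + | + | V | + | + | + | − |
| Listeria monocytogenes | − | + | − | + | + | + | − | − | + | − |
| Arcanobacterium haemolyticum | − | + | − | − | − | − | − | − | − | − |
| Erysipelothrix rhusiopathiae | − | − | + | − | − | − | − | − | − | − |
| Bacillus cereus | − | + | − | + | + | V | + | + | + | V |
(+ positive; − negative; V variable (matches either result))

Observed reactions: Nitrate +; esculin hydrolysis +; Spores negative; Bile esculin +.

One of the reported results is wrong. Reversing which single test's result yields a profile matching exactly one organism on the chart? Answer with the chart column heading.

Nitrate

As reported, no row in the chart matches all 4 reactions.
Reversing Bile esculin → still no organism matches.
Reversing Nitrate (to −) → unique match: Listeria monocytogenes.
Reversing esculin hydrolysis → still no organism matches.
Reversing Spores → 3 organisms match (not unique).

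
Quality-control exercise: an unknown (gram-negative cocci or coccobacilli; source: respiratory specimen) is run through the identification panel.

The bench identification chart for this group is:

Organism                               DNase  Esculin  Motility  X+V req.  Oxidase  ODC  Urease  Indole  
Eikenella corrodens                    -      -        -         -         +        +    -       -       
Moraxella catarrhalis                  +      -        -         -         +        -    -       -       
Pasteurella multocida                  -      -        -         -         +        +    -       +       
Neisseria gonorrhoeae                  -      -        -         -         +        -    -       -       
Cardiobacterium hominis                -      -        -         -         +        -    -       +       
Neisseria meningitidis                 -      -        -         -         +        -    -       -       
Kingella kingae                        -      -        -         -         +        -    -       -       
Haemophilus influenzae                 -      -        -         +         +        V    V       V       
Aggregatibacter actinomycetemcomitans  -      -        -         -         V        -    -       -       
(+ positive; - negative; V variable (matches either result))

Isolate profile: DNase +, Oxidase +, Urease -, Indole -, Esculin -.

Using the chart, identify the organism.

Moraxella catarrhalis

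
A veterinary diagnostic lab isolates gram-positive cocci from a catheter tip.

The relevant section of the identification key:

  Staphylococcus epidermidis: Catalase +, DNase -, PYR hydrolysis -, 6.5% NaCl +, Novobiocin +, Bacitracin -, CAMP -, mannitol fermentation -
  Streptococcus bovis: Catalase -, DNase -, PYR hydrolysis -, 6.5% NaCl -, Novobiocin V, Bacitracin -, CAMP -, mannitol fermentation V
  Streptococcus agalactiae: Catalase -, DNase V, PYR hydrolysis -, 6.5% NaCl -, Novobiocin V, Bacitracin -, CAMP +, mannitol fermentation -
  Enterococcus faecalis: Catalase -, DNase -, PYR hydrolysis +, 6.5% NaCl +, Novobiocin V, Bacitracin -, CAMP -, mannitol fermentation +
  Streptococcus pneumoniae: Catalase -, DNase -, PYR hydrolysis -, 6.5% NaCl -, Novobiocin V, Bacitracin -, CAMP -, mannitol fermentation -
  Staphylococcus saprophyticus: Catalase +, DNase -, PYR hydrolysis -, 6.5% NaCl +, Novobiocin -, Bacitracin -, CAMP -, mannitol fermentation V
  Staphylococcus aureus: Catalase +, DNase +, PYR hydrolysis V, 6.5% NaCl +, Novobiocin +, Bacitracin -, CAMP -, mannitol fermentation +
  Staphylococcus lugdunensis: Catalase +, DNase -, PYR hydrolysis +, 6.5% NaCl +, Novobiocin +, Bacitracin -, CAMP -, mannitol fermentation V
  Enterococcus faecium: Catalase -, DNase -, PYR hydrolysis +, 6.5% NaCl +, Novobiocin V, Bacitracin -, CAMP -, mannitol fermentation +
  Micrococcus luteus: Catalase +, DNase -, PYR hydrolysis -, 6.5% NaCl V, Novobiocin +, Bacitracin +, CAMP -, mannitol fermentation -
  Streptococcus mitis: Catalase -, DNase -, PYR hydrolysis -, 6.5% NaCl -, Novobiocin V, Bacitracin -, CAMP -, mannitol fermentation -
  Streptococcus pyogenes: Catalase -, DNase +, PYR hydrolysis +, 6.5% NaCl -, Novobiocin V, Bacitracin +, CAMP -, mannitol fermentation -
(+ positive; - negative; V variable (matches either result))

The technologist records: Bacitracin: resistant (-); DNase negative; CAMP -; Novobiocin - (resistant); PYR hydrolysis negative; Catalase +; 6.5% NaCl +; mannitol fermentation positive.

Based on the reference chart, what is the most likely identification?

Staphylococcus saprophyticus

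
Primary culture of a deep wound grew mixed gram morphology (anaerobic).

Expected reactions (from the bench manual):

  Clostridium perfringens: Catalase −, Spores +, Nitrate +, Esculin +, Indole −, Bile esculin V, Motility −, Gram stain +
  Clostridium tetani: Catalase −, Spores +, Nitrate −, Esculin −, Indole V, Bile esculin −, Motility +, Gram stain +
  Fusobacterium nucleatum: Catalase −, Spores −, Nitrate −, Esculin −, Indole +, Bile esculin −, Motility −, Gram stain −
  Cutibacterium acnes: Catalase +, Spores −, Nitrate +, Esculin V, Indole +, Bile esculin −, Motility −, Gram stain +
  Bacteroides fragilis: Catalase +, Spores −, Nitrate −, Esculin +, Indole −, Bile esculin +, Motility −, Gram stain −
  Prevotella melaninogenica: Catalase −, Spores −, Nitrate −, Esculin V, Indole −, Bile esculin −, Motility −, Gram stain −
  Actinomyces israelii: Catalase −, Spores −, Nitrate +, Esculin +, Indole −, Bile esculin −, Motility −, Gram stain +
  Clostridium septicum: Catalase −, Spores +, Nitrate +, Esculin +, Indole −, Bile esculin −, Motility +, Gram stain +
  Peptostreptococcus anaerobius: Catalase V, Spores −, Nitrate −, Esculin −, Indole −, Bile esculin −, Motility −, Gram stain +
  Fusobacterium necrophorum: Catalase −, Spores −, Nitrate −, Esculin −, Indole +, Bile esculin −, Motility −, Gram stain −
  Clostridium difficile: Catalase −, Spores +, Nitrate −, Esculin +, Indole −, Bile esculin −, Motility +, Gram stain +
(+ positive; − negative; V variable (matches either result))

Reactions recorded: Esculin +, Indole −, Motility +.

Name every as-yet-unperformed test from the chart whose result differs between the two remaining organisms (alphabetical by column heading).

Indole −: excludes Fusobacterium nucleatum, Cutibacterium acnes, Fusobacterium necrophorum — 8 left.
Esculin +: excludes Clostridium tetani, Peptostreptococcus anaerobius — 6 left.
Motility +: excludes Clostridium perfringens, Bacteroides fragilis, Prevotella melaninogenica, Actinomyces israelii — 2 left.
Two candidates remain: Clostridium difficile and Clostridium septicum.
  Catalase: − vs − — same for both, does not separate.
  Spores: + vs + — same for both, does not separate.
  Nitrate: Clostridium difficile −, Clostridium septicum + — discriminates.
  Bile esculin: − vs − — same for both, does not separate.
  Gram stain: + vs + — same for both, does not separate.

Nitrate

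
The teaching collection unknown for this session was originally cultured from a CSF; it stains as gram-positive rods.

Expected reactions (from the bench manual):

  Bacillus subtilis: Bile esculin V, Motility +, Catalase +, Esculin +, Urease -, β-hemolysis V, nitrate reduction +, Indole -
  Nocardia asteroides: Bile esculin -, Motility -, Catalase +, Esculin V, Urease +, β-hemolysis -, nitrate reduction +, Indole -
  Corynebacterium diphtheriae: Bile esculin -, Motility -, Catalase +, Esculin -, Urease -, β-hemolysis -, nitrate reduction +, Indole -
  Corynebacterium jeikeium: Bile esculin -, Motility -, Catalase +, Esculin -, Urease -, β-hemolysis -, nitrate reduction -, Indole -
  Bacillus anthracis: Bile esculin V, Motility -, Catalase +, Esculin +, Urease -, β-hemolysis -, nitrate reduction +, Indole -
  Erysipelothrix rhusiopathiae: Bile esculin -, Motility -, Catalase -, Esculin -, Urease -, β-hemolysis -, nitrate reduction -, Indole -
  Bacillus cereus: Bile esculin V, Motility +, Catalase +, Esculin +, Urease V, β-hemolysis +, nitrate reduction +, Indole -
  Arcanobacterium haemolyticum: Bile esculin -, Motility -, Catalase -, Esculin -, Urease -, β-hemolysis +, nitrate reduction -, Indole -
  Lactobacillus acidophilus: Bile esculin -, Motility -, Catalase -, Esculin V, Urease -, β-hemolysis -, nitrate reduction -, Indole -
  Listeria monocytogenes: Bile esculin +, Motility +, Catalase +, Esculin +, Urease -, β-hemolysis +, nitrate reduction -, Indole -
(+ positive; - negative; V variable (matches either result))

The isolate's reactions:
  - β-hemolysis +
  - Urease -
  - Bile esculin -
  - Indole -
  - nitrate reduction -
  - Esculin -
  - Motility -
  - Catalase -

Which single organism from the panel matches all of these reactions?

Arcanobacterium haemolyticum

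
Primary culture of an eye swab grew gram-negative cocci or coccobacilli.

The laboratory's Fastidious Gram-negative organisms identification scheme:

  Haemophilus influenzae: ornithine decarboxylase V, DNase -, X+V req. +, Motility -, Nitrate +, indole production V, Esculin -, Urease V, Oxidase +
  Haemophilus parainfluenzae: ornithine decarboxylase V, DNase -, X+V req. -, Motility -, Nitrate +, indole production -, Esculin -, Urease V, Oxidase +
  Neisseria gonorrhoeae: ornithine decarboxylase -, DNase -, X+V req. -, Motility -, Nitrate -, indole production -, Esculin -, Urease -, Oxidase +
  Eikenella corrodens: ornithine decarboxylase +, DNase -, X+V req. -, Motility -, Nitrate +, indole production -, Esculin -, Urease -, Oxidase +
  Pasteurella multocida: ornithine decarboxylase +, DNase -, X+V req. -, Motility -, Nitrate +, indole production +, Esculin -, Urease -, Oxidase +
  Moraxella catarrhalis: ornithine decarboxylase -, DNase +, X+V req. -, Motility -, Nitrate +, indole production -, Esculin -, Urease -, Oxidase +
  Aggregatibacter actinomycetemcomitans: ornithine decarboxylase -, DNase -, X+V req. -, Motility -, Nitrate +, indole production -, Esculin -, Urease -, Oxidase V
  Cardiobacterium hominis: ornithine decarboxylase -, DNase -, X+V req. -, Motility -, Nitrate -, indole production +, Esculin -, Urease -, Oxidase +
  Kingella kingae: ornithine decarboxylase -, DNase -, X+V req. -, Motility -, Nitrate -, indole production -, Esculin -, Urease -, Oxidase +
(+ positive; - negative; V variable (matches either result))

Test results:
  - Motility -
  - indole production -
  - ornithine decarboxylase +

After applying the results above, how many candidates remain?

3

indole production -: excludes Pasteurella multocida, Cardiobacterium hominis — 7 left.
Motility -: all 7 remaining candidates are consistent.
ornithine decarboxylase +: excludes Neisseria gonorrhoeae, Moraxella catarrhalis, Aggregatibacter actinomycetemcomitans, Kingella kingae — 3 left.
Still consistent: Eikenella corrodens, Haemophilus influenzae, Haemophilus parainfluenzae.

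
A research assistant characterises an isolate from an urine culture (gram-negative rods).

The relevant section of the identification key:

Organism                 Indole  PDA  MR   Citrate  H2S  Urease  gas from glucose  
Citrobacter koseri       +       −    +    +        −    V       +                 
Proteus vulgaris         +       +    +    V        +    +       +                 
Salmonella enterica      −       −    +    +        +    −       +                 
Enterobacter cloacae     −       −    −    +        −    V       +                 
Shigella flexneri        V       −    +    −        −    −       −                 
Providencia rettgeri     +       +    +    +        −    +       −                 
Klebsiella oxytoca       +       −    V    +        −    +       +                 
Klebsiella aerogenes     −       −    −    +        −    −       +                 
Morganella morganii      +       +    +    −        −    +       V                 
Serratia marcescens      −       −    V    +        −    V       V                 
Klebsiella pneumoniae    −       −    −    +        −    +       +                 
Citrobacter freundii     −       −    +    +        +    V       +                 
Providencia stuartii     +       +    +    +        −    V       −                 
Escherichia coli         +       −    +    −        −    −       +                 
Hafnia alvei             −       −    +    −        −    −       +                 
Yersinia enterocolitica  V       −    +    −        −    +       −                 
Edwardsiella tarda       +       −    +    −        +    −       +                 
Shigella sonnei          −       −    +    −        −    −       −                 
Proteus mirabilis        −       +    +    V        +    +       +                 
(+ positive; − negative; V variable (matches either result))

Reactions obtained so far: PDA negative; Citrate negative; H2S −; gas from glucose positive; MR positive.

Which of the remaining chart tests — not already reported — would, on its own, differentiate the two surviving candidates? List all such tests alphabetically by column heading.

Citrate −: excludes 10 organisms — 9 left.
MR +: all 9 remaining candidates are consistent.
PDA −: excludes Proteus vulgaris, Morganella morganii, Proteus mirabilis — 6 left.
gas from glucose +: excludes Shigella flexneri, Yersinia enterocolitica, Shigella sonnei — 3 left.
H2S −: excludes Edwardsiella tarda — 2 left.
Two candidates remain: Escherichia coli and Hafnia alvei.
  Indole: Escherichia coli +, Hafnia alvei − — discriminates.
  Urease: − vs − — same for both, does not separate.

Indole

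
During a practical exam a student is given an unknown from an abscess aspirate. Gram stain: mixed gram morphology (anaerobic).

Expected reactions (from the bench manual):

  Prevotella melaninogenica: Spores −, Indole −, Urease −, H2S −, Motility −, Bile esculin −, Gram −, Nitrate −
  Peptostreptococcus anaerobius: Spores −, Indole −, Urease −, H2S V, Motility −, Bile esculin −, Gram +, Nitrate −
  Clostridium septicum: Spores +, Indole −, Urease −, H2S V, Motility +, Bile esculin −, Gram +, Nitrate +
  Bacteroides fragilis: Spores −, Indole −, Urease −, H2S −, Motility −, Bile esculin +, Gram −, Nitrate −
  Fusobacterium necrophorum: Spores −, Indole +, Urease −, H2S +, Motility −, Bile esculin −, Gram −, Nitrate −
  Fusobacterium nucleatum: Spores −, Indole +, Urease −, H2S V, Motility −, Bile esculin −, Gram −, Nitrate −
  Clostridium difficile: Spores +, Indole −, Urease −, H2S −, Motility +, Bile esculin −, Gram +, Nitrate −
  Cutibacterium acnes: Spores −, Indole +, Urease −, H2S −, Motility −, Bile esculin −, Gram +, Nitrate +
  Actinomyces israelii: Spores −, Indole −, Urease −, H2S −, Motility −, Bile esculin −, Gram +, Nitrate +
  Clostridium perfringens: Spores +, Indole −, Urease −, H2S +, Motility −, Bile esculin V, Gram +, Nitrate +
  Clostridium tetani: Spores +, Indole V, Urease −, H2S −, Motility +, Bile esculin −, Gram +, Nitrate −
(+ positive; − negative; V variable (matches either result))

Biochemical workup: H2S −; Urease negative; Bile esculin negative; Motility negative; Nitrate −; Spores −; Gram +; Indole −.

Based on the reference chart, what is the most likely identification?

Peptostreptococcus anaerobius

Indole −: excludes Fusobacterium necrophorum, Fusobacterium nucleatum, Cutibacterium acnes — 8 left.
Spores −: excludes Clostridium septicum, Clostridium difficile, Clostridium perfringens, Clostridium tetani — 4 left.
Motility −: all 4 remaining candidates are consistent.
H2S −: all 4 remaining candidates are consistent.
Gram +: excludes Prevotella melaninogenica, Bacteroides fragilis — 2 left.
Bile esculin −: all 2 remaining candidates are consistent.
Urease −: all 2 remaining candidates are consistent.
Nitrate −: excludes Actinomyces israelii — 1 left.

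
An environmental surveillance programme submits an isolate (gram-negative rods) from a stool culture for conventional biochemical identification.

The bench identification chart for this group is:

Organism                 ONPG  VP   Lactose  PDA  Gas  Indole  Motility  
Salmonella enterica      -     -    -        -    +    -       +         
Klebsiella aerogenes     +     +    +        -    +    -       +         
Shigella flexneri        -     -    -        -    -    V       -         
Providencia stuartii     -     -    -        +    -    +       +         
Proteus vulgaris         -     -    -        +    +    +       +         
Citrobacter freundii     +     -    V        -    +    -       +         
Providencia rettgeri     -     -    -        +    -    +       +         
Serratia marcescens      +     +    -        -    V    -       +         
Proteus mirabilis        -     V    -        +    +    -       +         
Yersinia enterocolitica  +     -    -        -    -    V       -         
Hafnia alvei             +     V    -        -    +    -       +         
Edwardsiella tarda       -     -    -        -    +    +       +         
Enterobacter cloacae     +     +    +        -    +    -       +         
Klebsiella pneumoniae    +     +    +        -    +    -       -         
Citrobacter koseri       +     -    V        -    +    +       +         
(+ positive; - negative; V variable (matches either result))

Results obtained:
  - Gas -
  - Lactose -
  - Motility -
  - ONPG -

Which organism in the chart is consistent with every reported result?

Shigella flexneri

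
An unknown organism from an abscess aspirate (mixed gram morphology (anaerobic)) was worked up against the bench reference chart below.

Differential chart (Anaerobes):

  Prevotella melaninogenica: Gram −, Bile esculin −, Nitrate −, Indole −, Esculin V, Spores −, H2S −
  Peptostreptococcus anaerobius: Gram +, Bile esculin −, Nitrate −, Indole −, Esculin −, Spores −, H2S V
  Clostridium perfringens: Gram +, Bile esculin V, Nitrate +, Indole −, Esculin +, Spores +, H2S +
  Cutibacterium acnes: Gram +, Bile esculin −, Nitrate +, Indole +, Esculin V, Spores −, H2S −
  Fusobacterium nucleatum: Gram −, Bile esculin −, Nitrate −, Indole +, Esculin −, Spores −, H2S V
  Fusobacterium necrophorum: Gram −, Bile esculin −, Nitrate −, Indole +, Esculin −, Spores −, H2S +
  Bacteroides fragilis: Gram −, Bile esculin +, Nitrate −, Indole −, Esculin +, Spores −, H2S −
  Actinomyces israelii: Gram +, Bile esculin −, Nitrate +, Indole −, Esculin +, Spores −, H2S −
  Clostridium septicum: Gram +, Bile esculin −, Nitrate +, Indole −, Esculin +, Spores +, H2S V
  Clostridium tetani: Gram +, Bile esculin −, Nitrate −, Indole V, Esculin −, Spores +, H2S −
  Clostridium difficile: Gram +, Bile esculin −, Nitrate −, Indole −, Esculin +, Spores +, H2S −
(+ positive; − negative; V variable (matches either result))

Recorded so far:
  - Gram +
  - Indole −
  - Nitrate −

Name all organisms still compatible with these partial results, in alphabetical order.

Clostridium difficile, Clostridium tetani, Peptostreptococcus anaerobius

Gram +: excludes Prevotella melaninogenica, Fusobacterium nucleatum, Fusobacterium necrophorum, Bacteroides fragilis — 7 left.
Nitrate −: excludes Clostridium perfringens, Cutibacterium acnes, Actinomyces israelii, Clostridium septicum — 3 left.
Indole −: all 3 remaining candidates are consistent.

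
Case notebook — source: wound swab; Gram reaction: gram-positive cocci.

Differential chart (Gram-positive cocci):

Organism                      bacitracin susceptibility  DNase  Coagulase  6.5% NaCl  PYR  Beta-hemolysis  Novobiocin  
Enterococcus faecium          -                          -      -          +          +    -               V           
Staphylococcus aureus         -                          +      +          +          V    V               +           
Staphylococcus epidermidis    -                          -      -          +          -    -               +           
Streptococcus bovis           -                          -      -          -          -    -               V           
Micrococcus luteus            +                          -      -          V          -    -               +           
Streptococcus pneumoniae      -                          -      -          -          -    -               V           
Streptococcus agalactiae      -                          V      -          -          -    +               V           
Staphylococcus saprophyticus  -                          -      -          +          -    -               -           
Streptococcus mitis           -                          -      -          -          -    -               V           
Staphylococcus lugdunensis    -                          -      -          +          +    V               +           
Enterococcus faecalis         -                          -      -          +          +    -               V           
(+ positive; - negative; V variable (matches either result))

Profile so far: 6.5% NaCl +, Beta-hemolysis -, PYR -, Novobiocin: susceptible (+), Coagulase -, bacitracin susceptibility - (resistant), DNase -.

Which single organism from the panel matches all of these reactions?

Coagulase -: excludes Staphylococcus aureus — 10 left.
6.5% NaCl +: excludes Streptococcus bovis, Streptococcus pneumoniae, Streptococcus agalactiae, Streptococcus mitis — 6 left.
DNase -: all 6 remaining candidates are consistent.
bacitracin susceptibility -: excludes Micrococcus luteus — 5 left.
Beta-hemolysis -: all 5 remaining candidates are consistent.
PYR -: excludes Enterococcus faecium, Staphylococcus lugdunensis, Enterococcus faecalis — 2 left.
Novobiocin +: excludes Staphylococcus saprophyticus — 1 left.

Staphylococcus epidermidis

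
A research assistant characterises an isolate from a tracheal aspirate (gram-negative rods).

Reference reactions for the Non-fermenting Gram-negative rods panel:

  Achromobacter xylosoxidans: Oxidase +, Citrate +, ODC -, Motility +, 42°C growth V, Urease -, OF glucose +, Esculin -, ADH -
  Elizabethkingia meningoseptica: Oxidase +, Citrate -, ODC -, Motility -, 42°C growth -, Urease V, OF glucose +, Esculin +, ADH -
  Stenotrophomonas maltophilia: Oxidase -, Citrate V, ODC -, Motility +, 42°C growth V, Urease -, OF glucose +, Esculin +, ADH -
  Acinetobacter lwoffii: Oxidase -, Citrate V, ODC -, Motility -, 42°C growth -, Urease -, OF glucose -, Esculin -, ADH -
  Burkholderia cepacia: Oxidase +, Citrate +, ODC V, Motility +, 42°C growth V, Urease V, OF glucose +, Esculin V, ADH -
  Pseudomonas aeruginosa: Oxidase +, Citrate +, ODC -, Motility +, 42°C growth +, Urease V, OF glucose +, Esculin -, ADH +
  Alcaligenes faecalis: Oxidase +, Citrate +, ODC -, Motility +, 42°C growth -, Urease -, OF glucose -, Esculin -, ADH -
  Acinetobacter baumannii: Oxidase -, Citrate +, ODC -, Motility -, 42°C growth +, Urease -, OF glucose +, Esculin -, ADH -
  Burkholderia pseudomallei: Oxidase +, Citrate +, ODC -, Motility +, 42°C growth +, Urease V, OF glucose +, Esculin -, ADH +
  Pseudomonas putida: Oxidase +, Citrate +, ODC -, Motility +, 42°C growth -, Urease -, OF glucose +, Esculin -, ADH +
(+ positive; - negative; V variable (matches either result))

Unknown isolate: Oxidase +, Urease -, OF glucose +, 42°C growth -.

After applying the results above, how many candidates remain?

4

42°C growth -: excludes Pseudomonas aeruginosa, Acinetobacter baumannii, Burkholderia pseudomallei — 7 left.
Urease -: all 7 remaining candidates are consistent.
OF glucose +: excludes Acinetobacter lwoffii, Alcaligenes faecalis — 5 left.
Oxidase +: excludes Stenotrophomonas maltophilia — 4 left.
Still consistent: Achromobacter xylosoxidans, Burkholderia cepacia, Elizabethkingia meningoseptica, Pseudomonas putida.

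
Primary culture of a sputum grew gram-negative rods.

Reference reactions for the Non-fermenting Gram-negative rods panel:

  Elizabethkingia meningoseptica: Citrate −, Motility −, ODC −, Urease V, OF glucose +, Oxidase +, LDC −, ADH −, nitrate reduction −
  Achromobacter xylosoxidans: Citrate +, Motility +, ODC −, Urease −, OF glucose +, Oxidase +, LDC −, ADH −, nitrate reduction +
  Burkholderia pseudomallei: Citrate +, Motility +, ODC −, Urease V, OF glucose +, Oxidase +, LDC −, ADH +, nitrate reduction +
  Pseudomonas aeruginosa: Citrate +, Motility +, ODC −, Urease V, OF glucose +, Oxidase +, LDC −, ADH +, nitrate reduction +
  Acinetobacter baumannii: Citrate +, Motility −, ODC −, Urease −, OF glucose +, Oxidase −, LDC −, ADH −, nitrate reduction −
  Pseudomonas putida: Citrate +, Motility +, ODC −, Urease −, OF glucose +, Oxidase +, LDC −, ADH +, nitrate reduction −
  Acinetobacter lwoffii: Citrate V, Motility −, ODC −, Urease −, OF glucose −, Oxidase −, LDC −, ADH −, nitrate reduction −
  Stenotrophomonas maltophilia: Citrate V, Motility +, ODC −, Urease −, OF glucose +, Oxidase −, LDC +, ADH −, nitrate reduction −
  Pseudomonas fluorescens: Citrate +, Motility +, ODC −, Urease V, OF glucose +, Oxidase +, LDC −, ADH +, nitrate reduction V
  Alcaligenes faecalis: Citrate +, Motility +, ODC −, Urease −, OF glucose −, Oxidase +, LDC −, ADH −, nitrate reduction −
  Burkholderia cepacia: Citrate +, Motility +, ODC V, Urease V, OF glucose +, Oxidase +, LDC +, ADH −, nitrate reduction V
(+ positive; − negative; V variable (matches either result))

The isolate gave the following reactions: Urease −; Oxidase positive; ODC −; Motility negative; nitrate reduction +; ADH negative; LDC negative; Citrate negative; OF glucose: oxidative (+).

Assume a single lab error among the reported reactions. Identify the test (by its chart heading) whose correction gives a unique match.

As reported, no row in the chart matches all 9 reactions.
Reversing ADH → still no organism matches.
Reversing nitrate reduction (to −) → unique match: Elizabethkingia meningoseptica.
Reversing OF glucose → still no organism matches.
Reversing ODC → still no organism matches.
Reversing LDC → still no organism matches.
Reversing Urease → still no organism matches.
Reversing Motility → still no organism matches.
Reversing Citrate → still no organism matches.
Reversing Oxidase → still no organism matches.

nitrate reduction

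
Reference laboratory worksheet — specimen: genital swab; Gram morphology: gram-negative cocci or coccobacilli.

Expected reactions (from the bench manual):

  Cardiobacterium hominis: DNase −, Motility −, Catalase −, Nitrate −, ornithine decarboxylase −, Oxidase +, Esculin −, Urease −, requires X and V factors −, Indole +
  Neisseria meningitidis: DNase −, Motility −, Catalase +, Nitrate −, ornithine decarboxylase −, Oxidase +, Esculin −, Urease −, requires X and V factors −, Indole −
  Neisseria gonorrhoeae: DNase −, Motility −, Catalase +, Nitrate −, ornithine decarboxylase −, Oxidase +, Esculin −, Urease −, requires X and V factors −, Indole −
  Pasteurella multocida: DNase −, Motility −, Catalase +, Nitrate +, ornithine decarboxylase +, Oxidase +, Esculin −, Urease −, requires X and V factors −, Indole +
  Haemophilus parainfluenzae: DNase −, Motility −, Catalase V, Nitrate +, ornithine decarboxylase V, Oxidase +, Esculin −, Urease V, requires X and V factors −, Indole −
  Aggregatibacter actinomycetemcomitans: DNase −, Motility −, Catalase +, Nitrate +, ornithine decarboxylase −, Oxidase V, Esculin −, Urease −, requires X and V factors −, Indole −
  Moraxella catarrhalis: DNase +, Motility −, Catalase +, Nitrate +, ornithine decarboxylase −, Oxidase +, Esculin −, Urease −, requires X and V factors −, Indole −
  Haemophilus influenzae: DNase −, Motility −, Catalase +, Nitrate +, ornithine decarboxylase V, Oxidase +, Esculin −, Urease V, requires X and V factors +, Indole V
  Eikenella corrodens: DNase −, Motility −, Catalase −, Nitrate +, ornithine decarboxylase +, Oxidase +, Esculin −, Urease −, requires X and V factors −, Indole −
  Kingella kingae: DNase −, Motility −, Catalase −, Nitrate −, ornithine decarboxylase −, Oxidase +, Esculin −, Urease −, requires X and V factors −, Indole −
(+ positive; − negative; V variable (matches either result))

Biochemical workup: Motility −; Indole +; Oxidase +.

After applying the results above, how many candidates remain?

3

Indole +: excludes 7 organisms — 3 left.
Oxidase +: all 3 remaining candidates are consistent.
Motility −: all 3 remaining candidates are consistent.
Still consistent: Cardiobacterium hominis, Haemophilus influenzae, Pasteurella multocida.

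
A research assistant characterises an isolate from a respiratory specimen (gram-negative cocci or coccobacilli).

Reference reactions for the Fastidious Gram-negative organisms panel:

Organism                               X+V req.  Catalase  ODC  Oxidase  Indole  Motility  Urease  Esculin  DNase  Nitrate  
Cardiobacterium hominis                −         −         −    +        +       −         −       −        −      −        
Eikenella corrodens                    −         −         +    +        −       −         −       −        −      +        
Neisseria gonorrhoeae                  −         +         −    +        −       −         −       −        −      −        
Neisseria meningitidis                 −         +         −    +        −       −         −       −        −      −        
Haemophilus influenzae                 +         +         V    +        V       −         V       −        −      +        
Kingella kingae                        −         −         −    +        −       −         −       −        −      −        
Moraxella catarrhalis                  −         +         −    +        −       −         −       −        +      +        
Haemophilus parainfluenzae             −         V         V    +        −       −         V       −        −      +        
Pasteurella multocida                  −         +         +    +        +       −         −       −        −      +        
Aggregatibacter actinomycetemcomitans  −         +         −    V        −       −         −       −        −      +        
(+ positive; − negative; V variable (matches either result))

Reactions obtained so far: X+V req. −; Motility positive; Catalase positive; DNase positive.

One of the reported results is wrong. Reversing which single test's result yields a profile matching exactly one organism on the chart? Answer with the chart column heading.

Motility

As reported, no row in the chart matches all 4 reactions.
Reversing X+V req. → still no organism matches.
Reversing DNase → still no organism matches.
Reversing Catalase → still no organism matches.
Reversing Motility (to −) → unique match: Moraxella catarrhalis.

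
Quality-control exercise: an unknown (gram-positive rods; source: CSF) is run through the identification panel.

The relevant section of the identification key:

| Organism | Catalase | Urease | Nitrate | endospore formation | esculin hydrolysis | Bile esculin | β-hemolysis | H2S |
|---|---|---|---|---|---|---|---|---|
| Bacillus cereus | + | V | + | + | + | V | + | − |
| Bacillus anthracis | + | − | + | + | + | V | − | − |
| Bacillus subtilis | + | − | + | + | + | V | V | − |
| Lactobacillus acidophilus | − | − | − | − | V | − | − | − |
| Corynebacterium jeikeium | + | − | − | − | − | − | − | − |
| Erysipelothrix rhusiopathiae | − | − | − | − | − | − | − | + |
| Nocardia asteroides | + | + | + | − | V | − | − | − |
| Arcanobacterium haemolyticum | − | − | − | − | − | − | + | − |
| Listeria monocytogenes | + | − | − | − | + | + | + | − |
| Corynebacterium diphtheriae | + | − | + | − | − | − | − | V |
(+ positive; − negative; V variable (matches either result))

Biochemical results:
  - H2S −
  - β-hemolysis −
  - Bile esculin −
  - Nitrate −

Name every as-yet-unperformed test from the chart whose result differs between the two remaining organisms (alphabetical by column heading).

Bile esculin −: excludes Listeria monocytogenes — 9 left.
H2S −: excludes Erysipelothrix rhusiopathiae — 8 left.
Nitrate −: excludes 5 organisms — 3 left.
β-hemolysis −: excludes Arcanobacterium haemolyticum — 2 left.
Two candidates remain: Corynebacterium jeikeium and Lactobacillus acidophilus.
  Catalase: Corynebacterium jeikeium +, Lactobacillus acidophilus − — discriminates.
  Urease: − vs − — same for both, does not separate.
  endospore formation: − vs − — same for both, does not separate.
  esculin hydrolysis: − vs V — variable for at least one, does not separate.

Catalase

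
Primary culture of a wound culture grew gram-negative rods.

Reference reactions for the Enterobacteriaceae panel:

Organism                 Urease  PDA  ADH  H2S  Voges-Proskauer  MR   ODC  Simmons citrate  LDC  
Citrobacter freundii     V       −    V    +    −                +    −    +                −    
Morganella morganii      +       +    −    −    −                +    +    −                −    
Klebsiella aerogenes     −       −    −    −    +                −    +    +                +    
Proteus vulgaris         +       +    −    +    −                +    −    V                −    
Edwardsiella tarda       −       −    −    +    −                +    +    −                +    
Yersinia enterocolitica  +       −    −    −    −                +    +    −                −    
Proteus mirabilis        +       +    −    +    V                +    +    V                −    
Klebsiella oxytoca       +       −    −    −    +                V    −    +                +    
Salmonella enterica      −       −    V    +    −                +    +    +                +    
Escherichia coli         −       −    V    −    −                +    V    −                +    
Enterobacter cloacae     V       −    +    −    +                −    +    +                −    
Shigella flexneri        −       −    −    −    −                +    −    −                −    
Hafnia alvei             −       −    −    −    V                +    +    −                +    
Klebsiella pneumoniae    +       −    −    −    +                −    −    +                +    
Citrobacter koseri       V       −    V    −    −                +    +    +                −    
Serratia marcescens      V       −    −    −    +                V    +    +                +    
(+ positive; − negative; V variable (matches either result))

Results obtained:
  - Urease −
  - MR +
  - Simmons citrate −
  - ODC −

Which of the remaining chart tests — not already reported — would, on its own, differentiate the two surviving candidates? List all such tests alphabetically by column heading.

Simmons citrate −: excludes 8 organisms — 8 left.
ODC −: excludes 5 organisms — 3 left.
MR +: all 3 remaining candidates are consistent.
Urease −: excludes Proteus vulgaris — 2 left.
Two candidates remain: Escherichia coli and Shigella flexneri.
  PDA: − vs − — same for both, does not separate.
  ADH: V vs − — variable for at least one, does not separate.
  H2S: − vs − — same for both, does not separate.
  Voges-Proskauer: − vs − — same for both, does not separate.
  LDC: Escherichia coli +, Shigella flexneri − — discriminates.

LDC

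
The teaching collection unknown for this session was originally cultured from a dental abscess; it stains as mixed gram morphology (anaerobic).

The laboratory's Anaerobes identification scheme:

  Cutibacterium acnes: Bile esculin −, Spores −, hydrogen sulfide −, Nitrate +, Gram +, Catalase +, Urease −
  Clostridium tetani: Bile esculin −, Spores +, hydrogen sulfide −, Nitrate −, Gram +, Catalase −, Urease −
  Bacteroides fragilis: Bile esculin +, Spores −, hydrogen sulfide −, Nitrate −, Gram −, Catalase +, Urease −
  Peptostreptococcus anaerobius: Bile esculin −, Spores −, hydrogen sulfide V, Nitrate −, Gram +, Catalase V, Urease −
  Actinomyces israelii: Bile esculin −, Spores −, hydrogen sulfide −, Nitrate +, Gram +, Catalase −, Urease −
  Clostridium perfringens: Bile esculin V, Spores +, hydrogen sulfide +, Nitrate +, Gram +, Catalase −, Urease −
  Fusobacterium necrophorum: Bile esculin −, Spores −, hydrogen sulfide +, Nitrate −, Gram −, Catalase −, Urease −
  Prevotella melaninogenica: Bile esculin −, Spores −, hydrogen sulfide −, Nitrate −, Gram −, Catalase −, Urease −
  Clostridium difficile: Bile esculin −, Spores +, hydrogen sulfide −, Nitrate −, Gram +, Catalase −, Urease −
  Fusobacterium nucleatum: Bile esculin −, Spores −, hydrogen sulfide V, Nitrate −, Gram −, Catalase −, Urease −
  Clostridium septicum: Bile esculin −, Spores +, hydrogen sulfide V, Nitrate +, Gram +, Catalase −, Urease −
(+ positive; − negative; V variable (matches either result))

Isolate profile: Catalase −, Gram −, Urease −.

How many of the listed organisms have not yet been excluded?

3

Catalase −: excludes Cutibacterium acnes, Bacteroides fragilis — 9 left.
Urease −: all 9 remaining candidates are consistent.
Gram −: excludes 6 organisms — 3 left.
Still consistent: Fusobacterium necrophorum, Fusobacterium nucleatum, Prevotella melaninogenica.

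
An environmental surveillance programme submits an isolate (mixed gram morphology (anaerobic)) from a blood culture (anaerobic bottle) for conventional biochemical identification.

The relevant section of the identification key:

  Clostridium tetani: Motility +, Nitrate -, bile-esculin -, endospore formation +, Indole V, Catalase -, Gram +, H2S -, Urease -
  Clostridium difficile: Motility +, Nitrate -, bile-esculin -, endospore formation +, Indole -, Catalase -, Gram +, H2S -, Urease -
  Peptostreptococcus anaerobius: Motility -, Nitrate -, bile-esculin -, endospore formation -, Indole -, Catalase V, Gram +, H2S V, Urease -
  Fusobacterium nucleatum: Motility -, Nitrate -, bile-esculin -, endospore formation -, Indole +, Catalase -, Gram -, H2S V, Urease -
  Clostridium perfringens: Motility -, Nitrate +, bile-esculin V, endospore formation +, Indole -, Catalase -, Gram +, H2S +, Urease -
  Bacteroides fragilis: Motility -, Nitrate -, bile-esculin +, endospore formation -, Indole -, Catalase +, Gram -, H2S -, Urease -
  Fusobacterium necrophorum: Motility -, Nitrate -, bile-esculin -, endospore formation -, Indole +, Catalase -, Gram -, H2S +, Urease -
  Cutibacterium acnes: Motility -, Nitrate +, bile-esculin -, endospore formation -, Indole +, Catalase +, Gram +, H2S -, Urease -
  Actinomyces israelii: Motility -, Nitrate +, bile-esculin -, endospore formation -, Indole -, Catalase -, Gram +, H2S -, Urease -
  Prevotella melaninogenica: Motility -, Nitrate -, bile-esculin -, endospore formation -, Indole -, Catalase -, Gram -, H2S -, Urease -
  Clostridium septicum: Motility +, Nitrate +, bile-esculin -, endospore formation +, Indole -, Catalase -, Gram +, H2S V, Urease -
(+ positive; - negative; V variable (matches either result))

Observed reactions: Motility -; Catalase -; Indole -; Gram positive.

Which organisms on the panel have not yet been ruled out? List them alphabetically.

Actinomyces israelii, Clostridium perfringens, Peptostreptococcus anaerobius

Catalase -: excludes Bacteroides fragilis, Cutibacterium acnes — 9 left.
Motility -: excludes Clostridium tetani, Clostridium difficile, Clostridium septicum — 6 left.
Indole -: excludes Fusobacterium nucleatum, Fusobacterium necrophorum — 4 left.
Gram +: excludes Prevotella melaninogenica — 3 left.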